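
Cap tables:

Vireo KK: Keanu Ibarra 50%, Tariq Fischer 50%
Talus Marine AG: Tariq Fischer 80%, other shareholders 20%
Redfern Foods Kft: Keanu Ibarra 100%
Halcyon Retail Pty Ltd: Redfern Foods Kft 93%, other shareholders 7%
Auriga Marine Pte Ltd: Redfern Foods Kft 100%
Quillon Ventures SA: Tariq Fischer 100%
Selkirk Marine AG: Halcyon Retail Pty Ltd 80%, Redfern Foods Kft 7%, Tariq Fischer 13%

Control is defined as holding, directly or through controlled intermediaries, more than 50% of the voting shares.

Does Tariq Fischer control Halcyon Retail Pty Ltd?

Tariq holds 80% of Talus, so Tariq controls Talus.
Tariq holds 100% of Quillon, so Tariq controls Quillon.
Neither Tariq nor any entity Tariq controls holds any voting interest in Halcyon.
So Tariq does not control Halcyon.

No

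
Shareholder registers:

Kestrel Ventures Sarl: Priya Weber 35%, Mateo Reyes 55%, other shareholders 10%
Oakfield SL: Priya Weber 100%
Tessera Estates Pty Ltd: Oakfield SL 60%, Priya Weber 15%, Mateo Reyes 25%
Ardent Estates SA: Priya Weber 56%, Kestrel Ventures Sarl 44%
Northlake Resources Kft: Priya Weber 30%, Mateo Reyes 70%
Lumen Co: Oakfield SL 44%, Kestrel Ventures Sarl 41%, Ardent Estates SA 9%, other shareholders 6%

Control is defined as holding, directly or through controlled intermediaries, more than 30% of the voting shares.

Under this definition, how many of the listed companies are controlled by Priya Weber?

5

Priya holds 35% of Kestrel, so Priya controls Kestrel.
Priya holds 100% of Oakfield, so Priya controls Oakfield.
Oakfield and Priya together hold 60% + 15% = 75% of Tessera, so Priya controls Tessera.
Priya and Kestrel together hold 56% + 44% = 100% of Ardent, so Priya controls Ardent.
Oakfield and Kestrel and Ardent together hold 44% + 41% + 9% = 94% of Lumen, so Priya controls Lumen.
No other company's threshold is met.
Priya controls 5 companies.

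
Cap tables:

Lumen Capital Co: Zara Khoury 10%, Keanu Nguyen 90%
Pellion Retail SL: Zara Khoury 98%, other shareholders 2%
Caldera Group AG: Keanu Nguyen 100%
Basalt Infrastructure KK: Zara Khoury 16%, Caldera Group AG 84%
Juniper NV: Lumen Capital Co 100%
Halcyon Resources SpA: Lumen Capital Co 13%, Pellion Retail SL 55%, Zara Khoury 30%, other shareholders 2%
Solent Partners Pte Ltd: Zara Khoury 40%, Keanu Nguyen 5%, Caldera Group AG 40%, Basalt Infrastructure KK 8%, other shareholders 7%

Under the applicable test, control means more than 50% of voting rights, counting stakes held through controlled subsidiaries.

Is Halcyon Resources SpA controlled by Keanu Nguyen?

No

Keanu holds 90% of Lumen, so Keanu controls Lumen.
Keanu holds 100% of Caldera, so Keanu controls Caldera.
Caldera holds 84% of Basalt, so Keanu controls Basalt.
Lumen holds 100% of Juniper, so Keanu controls Juniper.
Keanu and Caldera and Basalt together hold 5% + 40% + 8% = 53% of Solent, so Keanu controls Solent.
In Halcyon, Keanu's side holds only 13%, not > 50%.
So Keanu does not control Halcyon.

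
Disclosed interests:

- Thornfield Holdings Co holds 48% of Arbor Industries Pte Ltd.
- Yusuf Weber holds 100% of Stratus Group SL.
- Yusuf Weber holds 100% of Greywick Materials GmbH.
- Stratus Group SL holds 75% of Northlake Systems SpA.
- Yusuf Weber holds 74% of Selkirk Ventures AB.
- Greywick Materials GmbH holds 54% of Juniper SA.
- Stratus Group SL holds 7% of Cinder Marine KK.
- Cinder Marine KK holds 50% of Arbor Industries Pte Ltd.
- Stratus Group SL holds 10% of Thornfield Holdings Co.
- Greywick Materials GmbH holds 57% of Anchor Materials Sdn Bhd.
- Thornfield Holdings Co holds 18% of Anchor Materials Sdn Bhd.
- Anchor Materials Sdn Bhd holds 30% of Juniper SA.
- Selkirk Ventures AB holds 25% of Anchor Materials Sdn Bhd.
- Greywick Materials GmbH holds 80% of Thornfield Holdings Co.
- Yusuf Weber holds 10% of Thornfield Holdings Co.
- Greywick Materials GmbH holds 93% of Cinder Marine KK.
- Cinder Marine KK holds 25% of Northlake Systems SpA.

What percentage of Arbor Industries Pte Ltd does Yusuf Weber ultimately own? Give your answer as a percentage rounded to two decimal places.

98.00%

Yusuf reaches Arbor along 5 paths.
Via Greywick → Thornfield: 100% × 80% × 48% = 38.4%.
Via Stratus → Thornfield: 100% × 10% × 48% = 4.8%.
Via Thornfield: 10% × 48% = 4.8%.
Via Stratus → Cinder: 100% × 7% × 50% = 3.5%.
Via Greywick → Cinder: 100% × 93% × 50% = 46.5%.
Total: 38.4% + 4.8% + 4.8% + 3.5% + 46.5% = 98%.
Rounded: 98.00%.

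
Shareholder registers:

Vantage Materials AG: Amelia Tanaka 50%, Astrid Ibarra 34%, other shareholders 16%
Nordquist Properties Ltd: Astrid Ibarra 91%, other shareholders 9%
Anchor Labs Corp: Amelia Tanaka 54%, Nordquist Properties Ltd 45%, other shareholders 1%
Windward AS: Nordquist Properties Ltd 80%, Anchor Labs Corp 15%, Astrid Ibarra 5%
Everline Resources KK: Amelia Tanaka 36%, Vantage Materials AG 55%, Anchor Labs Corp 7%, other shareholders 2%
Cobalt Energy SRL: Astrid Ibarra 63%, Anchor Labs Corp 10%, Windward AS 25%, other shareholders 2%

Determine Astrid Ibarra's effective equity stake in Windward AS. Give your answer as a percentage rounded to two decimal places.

Astrid reaches Windward along 3 paths.
Via Nordquist: 91% × 80% = 72.8%.
Via Nordquist → Anchor: 91% × 45% × 15% = 6.1425%.
Direct stake: 5% = 5%.
Total: 72.8% + 6.1425% + 5% = 83.9425%.
Rounded: 83.94%.

83.94%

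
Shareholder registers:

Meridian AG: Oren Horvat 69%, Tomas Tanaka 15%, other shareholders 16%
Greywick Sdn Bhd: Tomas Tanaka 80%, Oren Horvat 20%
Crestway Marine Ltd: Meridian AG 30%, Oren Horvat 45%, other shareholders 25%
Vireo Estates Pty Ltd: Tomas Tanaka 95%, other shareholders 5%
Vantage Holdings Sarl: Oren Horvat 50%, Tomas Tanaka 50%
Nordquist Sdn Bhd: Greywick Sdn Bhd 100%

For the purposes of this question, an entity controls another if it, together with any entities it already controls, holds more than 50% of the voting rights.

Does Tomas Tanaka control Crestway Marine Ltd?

No

Tomas holds 80% of Greywick, so Tomas controls Greywick.
Tomas holds 95% of Vireo, so Tomas controls Vireo.
Greywick holds 100% of Nordquist, so Tomas controls Nordquist.
Neither Tomas nor any entity Tomas controls holds any voting interest in Crestway.
So Tomas does not control Crestway.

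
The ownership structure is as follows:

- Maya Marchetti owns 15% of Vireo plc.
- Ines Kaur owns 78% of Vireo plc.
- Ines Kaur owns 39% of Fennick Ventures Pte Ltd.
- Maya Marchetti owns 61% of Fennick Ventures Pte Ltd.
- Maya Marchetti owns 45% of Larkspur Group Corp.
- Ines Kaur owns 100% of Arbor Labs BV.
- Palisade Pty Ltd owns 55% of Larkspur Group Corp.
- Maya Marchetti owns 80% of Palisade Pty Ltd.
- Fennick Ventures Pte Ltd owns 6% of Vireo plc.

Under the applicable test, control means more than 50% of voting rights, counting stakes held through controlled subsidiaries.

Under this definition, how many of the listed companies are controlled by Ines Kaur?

Ines holds 78% of Vireo, so Ines controls Vireo.
Ines holds 100% of Arbor, so Ines controls Arbor.
No other company's threshold is met.
Ines controls 2 companies.

2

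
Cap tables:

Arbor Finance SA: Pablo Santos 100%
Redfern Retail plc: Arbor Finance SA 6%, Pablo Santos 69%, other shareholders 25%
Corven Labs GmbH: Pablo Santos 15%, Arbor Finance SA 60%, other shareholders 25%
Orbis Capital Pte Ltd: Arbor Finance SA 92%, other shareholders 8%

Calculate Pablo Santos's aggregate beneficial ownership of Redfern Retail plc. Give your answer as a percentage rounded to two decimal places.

75.00%

Pablo reaches Redfern along 2 paths.
Via Arbor: 100% × 6% = 6%.
Direct stake: 69% = 69%.
Total: 6% + 69% = 75%.
Rounded: 75.00%.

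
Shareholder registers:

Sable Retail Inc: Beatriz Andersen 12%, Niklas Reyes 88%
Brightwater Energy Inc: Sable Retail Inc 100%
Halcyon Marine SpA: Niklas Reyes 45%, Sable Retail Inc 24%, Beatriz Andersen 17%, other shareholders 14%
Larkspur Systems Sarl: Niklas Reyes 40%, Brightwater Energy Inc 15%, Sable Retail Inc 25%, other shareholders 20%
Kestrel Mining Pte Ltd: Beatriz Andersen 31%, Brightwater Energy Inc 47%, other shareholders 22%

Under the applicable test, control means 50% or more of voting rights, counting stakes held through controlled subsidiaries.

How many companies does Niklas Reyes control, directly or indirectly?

4

Niklas holds 88% of Sable, so Niklas controls Sable.
Sable holds 100% of Brightwater, so Niklas controls Brightwater.
Niklas and Sable together hold 45% + 24% = 69% of Halcyon, so Niklas controls Halcyon.
Niklas and Brightwater and Sable together hold 40% + 15% + 25% = 80% of Larkspur, so Niklas controls Larkspur.
No other company's threshold is met.
Niklas controls 4 companies.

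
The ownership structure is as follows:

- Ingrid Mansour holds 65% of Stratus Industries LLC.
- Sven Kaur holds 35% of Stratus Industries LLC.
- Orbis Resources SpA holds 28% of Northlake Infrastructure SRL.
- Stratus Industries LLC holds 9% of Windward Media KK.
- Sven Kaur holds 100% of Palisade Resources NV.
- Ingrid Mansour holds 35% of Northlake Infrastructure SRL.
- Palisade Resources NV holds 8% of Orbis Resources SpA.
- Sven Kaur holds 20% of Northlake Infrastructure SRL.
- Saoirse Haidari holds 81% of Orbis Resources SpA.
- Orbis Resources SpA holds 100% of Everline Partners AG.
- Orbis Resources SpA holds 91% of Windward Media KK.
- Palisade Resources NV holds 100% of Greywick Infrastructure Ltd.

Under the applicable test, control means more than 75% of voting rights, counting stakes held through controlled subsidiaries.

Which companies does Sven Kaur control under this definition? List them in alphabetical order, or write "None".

Sven holds 100% of Palisade, so Sven controls Palisade.
Palisade holds 100% of Greywick, so Sven controls Greywick.
No other company's threshold is met.

Greywick Infrastructure Ltd, Palisade Resources NV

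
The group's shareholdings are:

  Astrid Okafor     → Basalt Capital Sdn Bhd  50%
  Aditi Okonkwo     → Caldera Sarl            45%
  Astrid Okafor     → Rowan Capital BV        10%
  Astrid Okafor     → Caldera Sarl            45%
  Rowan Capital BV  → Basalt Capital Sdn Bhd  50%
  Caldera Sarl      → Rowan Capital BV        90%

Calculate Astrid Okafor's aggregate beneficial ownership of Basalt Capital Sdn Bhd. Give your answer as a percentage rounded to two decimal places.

75.25%

Astrid reaches Basalt along 3 paths.
Via Rowan: 10% × 50% = 5%.
Via Caldera → Rowan: 45% × 90% × 50% = 20.25%.
Direct stake: 50% = 50%.
Total: 5% + 20.25% + 50% = 75.25%.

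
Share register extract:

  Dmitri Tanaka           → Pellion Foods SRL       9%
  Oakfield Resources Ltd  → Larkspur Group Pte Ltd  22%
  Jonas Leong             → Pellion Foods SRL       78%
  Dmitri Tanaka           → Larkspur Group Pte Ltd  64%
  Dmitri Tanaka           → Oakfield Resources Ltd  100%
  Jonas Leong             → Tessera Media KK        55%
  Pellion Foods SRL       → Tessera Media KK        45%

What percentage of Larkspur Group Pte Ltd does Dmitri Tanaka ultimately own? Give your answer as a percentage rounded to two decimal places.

Dmitri reaches Larkspur along 2 paths.
Via Oakfield: 100% × 22% = 22%.
Direct stake: 64% = 64%.
Total: 22% + 64% = 86%.
Rounded: 86.00%.

86.00%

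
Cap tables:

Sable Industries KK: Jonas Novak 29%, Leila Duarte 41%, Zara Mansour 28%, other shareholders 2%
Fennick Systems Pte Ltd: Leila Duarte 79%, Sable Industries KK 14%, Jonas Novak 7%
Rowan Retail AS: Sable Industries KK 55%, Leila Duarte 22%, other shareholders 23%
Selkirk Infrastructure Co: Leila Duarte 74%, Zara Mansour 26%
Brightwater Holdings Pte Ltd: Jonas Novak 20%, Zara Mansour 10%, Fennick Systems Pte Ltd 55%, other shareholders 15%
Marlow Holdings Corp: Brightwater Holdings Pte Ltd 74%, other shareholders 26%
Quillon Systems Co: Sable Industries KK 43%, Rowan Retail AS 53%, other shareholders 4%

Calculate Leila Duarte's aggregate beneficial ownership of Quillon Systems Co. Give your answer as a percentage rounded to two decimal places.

41.24%

Leila reaches Quillon along 3 paths.
Via Sable: 41% × 43% = 17.63%.
Via Sable → Rowan: 41% × 55% × 53% = 11.9515%.
Via Rowan: 22% × 53% = 11.66%.
Total: 17.63% + 11.9515% + 11.66% = 41.2415%.
Rounded: 41.24%.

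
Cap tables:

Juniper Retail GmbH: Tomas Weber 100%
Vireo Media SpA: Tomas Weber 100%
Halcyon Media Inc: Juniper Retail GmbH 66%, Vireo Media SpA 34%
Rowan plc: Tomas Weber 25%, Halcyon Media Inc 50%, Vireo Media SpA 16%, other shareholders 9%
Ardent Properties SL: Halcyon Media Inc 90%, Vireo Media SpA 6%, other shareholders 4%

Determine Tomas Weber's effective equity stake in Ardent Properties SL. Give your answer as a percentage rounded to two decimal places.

Tomas reaches Ardent along 3 paths.
Via Juniper → Halcyon: 100% × 66% × 90% = 59.4%.
Via Vireo → Halcyon: 100% × 34% × 90% = 30.6%.
Via Vireo: 100% × 6% = 6%.
Total: 59.4% + 30.6% + 6% = 96%.
Rounded: 96.00%.

96.00%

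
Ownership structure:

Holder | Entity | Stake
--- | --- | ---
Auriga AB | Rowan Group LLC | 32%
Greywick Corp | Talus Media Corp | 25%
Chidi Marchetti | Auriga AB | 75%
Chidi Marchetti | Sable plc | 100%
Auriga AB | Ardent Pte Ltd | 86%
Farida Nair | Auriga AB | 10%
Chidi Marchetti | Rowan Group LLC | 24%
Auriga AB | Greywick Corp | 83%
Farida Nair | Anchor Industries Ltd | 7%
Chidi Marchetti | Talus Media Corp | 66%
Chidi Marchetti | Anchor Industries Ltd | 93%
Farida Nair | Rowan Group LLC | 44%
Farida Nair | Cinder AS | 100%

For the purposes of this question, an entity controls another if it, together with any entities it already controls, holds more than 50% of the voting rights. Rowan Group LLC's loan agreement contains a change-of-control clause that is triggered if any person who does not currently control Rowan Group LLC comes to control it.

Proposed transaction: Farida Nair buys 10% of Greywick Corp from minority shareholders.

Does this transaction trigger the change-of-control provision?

The purchase changes only Farida's holdings, so Farida is the only person who could newly come to control Rowan.
Farida holds 100% of Cinder, so Farida controls Cinder.
In Rowan, Farida's side holds only 44%, not > 50%.
So before the transaction, Farida does not control Rowan.
After the purchase, Farida holds 10% of Greywick directly.
Farida's side now holds 10% of Greywick, not > 50%, so Farida still does not control Greywick.
After the transaction, Farida's side holds 44% of Rowan, not > 50%, so Farida still does not control Rowan.
No new person acquires control, so the clause is not triggered.

No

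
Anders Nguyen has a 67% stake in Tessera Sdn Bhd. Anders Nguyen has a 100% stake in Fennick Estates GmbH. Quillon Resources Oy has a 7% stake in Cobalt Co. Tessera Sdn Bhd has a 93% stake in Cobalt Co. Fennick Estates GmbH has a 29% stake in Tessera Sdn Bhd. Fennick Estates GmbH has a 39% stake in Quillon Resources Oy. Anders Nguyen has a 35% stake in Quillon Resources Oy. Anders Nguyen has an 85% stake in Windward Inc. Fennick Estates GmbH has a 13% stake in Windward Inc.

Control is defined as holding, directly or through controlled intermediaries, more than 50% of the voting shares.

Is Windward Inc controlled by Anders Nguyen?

Anders holds 100% of Fennick, so Anders controls Fennick.
Fennick and Anders together hold 13% + 85% = 98% of Windward, so Anders controls Windward.

Yes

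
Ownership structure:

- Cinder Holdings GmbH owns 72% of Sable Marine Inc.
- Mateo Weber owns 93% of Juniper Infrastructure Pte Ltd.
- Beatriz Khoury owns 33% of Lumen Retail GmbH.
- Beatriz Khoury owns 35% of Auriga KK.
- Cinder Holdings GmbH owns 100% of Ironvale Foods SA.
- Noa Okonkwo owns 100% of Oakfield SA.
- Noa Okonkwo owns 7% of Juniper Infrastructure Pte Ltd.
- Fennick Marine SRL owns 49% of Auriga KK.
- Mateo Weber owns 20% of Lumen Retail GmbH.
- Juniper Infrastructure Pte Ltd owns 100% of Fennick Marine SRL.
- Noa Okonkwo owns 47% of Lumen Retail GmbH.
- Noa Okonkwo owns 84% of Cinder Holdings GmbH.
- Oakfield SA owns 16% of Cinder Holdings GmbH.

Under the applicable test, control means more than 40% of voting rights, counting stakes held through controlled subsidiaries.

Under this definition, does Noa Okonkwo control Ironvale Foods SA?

Yes

Noa holds 100% of Oakfield, so Noa controls Oakfield.
Noa and Oakfield together hold 84% + 16% = 100% of Cinder, so Noa controls Cinder.
Cinder holds 100% of Ironvale, so Noa controls Ironvale.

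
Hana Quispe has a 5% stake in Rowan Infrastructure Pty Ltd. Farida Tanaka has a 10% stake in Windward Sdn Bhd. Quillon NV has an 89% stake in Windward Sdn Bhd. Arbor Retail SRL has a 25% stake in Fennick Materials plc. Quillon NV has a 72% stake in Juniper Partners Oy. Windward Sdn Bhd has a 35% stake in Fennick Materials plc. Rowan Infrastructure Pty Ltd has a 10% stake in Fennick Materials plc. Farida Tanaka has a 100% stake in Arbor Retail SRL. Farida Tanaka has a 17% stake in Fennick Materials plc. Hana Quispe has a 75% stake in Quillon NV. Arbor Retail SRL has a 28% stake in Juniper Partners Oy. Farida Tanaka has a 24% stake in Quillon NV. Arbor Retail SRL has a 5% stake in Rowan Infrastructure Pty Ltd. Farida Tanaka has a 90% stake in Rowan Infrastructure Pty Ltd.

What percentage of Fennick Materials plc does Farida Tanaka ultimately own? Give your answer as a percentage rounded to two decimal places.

Farida reaches Fennick along 6 paths.
Via Quillon → Windward: 24% × 89% × 35% = 7.476%.
Via Windward: 10% × 35% = 3.5%.
Via Rowan: 90% × 10% = 9%.
Via Arbor → Rowan: 100% × 5% × 10% = 0.5%.
Via Arbor: 100% × 25% = 25%.
Direct stake: 17% = 17%.
Total: 7.476% + 3.5% + 9% + 0.5% + 25% + 17% = 62.476%.
Rounded: 62.48%.

62.48%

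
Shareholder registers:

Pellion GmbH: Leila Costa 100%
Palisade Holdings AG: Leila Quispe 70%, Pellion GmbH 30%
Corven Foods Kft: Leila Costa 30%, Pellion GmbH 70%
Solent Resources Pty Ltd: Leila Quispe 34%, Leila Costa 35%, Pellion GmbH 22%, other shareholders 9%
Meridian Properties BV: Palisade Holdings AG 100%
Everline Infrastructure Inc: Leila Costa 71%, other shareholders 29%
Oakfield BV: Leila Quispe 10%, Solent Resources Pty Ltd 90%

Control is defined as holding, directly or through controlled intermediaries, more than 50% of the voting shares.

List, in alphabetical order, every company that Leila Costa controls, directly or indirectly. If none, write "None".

Leila Costa holds 100% of Pellion, so Leila Costa controls Pellion.
Leila Costa and Pellion together hold 30% + 70% = 100% of Corven, so Leila Costa controls Corven.
Leila Costa and Pellion together hold 35% + 22% = 57% of Solent, so Leila Costa controls Solent.
Leila Costa holds 71% of Everline, so Leila Costa controls Everline.
Solent holds 90% of Oakfield, so Leila Costa controls Oakfield.
No other company's threshold is met.

Corven Foods Kft, Everline Infrastructure Inc, Oakfield BV, Pellion GmbH, Solent Resources Pty Ltd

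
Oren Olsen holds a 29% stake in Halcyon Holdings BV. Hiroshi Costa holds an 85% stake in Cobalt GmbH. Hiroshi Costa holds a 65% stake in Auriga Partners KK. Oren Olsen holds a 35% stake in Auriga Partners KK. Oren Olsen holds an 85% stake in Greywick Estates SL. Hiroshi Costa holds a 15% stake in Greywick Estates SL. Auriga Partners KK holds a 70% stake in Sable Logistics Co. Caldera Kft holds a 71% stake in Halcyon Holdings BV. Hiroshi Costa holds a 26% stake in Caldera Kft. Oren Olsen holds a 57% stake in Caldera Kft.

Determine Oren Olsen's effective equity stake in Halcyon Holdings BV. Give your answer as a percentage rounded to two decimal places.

Oren reaches Halcyon along 2 paths.
Direct stake: 29% = 29%.
Via Caldera: 57% × 71% = 40.47%.
Total: 29% + 40.47% = 69.47%.

69.47%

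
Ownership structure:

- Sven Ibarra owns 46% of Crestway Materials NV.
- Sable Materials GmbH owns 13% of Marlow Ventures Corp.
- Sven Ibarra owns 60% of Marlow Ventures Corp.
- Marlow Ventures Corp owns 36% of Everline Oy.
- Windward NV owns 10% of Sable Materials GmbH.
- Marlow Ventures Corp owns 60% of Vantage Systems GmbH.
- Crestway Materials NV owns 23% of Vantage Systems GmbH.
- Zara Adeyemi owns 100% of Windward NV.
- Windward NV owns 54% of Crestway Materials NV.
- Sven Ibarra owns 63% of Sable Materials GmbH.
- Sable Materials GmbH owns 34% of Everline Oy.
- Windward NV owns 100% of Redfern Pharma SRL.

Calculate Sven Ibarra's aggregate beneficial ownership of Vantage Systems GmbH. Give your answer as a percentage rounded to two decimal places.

51.49%

Sven reaches Vantage along 3 paths.
Via Sable → Marlow: 63% × 13% × 60% = 4.914%.
Via Marlow: 60% × 60% = 36%.
Via Crestway: 46% × 23% = 10.58%.
Total: 4.914% + 36% + 10.58% = 51.494%.
Rounded: 51.49%.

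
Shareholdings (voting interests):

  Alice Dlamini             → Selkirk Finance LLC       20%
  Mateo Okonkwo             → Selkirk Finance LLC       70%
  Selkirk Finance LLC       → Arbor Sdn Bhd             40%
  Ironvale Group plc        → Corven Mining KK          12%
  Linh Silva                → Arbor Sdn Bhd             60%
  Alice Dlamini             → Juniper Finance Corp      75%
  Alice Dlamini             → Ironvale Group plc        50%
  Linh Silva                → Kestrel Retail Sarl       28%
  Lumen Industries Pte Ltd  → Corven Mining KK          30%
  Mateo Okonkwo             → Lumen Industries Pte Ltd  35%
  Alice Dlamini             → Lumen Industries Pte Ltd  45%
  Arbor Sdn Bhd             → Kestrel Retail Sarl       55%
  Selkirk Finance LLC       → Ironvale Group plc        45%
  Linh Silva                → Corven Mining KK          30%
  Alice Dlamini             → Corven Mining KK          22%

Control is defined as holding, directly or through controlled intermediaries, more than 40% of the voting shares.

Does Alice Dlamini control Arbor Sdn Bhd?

Alice holds 45% of Lumen, so Alice controls Lumen.
Alice holds 50% of Ironvale, so Alice controls Ironvale.
Alice and Lumen and Ironvale together hold 22% + 30% + 12% = 64% of Corven, so Alice controls Corven.
Alice holds 75% of Juniper, so Alice controls Juniper.
Neither Alice nor any entity Alice controls holds any voting interest in Arbor.
So Alice does not control Arbor.

No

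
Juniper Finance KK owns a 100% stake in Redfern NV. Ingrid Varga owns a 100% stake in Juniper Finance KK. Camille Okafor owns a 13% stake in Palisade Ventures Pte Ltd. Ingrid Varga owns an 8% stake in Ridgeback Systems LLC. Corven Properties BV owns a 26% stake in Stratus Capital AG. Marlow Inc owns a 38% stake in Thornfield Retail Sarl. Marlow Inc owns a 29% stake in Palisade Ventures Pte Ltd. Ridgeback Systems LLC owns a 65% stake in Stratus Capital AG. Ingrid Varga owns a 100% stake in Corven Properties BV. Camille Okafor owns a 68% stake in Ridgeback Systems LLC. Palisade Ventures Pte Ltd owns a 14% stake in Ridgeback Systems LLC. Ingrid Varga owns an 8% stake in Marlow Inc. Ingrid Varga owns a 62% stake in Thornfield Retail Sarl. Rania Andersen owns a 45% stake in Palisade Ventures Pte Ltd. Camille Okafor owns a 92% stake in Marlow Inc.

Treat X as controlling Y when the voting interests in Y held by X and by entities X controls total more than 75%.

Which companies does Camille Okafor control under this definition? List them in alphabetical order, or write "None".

Camille holds 92% of Marlow, so Camille controls Marlow.
No other company's threshold is met.

Marlow Inc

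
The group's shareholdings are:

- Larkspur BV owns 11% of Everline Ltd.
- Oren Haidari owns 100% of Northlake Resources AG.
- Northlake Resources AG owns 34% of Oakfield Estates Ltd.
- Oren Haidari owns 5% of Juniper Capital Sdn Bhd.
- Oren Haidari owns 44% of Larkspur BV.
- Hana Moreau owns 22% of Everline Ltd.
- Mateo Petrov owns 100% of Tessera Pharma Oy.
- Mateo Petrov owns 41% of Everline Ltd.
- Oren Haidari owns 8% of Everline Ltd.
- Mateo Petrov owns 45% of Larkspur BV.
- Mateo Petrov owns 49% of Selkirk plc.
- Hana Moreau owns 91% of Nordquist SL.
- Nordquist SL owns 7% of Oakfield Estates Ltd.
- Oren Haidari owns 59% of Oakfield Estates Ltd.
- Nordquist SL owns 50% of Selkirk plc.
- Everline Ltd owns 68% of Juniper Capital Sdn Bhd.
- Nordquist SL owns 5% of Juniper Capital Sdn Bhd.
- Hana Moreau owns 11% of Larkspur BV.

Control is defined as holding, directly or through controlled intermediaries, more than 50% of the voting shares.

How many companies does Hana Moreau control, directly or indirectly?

1

Hana holds 91% of Nordquist, so Hana controls Nordquist.
No other company's threshold is met.
Hana controls 1 company.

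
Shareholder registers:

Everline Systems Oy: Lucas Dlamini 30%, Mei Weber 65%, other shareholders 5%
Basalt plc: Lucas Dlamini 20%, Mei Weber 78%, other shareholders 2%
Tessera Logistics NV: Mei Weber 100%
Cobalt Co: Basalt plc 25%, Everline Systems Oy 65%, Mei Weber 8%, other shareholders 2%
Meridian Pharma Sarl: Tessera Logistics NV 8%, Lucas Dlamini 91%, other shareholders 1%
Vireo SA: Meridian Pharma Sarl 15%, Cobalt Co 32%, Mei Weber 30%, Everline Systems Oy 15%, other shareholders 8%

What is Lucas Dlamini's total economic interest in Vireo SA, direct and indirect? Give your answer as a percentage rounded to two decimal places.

Lucas reaches Vireo along 4 paths.
Via Meridian: 91% × 15% = 13.65%.
Via Basalt → Cobalt: 20% × 25% × 32% = 1.6%.
Via Everline → Cobalt: 30% × 65% × 32% = 6.24%.
Via Everline: 30% × 15% = 4.5%.
Total: 13.65% + 1.6% + 6.24% + 4.5% = 25.99%.

25.99%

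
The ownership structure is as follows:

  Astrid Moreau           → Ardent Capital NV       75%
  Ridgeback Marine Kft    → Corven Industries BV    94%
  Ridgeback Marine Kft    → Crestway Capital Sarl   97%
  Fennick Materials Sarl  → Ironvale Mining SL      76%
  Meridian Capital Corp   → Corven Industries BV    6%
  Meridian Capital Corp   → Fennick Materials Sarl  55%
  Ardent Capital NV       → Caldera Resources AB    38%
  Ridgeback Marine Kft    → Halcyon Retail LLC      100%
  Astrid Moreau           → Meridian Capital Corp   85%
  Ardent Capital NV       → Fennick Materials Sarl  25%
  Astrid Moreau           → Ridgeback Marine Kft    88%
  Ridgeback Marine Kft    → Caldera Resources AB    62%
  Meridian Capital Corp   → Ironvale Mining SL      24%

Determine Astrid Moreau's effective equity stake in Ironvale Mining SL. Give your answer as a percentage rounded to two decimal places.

70.18%

Astrid reaches Ironvale along 3 paths.
Via Ardent → Fennick: 75% × 25% × 76% = 14.25%.
Via Meridian → Fennick: 85% × 55% × 76% = 35.53%.
Via Meridian: 85% × 24% = 20.4%.
Total: 14.25% + 35.53% + 20.4% = 70.18%.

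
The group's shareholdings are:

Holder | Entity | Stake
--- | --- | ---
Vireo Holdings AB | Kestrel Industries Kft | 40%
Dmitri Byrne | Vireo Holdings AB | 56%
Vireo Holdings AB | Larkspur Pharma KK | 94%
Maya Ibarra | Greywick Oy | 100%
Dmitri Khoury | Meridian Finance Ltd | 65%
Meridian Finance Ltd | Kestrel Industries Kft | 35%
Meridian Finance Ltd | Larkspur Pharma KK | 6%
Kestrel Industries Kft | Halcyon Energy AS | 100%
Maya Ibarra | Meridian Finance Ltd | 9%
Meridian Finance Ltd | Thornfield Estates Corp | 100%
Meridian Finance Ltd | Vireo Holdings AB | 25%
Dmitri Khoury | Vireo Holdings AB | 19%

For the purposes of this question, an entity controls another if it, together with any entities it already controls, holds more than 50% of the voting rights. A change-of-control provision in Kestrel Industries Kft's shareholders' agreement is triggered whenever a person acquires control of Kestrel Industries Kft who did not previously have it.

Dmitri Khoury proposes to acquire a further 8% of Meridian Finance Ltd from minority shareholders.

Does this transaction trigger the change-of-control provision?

The purchase changes only Dmitri Khoury's holdings, so Dmitri Khoury is the only person who could newly come to control Kestrel.
Dmitri Khoury holds 65% of Meridian, so Dmitri Khoury controls Meridian.
Meridian holds 100% of Thornfield, so Dmitri Khoury controls Thornfield.
In Kestrel, Dmitri Khoury's side holds only 35%, not > 50%.
So before the transaction, Dmitri Khoury does not control Kestrel.
After the purchase, Dmitri Khoury's direct stake in Meridian rises to 65% + 8% = 73%.
Dmitri Khoury holds 73% of Meridian, so Dmitri Khoury controls Meridian.
After the transaction, Dmitri Khoury's side holds 35% of Kestrel, not > 50%, so Dmitri Khoury still does not control Kestrel.
No new person acquires control, so the clause is not triggered.

No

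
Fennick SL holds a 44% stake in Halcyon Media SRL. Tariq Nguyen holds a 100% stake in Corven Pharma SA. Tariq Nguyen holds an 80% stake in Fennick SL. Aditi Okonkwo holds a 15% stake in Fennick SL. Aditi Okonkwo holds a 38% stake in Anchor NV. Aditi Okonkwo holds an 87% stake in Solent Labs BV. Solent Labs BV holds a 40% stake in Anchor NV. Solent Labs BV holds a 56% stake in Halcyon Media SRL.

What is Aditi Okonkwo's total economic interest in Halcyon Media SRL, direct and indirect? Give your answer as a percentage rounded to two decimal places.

Aditi reaches Halcyon along 2 paths.
Via Fennick: 15% × 44% = 6.6%.
Via Solent: 87% × 56% = 48.72%.
Total: 6.6% + 48.72% = 55.32%.

55.32%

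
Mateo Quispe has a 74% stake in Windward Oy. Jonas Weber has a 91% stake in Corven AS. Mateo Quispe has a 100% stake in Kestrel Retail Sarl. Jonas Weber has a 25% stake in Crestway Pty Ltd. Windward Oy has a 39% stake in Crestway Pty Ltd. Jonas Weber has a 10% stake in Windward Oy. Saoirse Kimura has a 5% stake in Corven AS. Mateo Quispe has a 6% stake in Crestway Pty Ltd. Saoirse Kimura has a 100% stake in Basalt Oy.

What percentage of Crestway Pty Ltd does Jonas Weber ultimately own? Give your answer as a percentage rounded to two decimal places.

Jonas reaches Crestway along 2 paths.
Direct stake: 25% = 25%.
Via Windward: 10% × 39% = 3.9%.
Total: 25% + 3.9% = 28.9%.
Rounded: 28.90%.

28.90%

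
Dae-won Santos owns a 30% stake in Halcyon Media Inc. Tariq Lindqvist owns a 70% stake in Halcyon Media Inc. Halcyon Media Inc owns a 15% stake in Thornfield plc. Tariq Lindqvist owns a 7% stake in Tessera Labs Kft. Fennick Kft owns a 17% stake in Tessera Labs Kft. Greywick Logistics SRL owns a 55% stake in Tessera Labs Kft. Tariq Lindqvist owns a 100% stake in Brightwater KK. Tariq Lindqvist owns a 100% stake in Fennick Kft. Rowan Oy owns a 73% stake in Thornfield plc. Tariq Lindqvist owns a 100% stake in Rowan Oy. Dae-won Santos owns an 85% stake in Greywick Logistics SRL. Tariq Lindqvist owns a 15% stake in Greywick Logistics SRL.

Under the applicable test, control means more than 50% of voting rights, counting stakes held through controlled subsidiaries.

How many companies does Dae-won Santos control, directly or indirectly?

2

Dae-won holds 85% of Greywick, so Dae-won controls Greywick.
Greywick holds 55% of Tessera, so Dae-won controls Tessera.
No other company's threshold is met.
Dae-won controls 2 companies.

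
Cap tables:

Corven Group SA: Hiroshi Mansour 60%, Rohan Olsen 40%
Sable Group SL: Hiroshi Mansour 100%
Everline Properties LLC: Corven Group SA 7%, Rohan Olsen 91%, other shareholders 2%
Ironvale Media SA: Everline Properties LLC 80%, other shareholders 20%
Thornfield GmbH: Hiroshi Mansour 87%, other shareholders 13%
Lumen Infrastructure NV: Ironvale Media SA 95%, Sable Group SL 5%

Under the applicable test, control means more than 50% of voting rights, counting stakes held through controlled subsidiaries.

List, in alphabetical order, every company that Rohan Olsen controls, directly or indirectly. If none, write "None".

Rohan holds 91% of Everline, so Rohan controls Everline.
Everline holds 80% of Ironvale, so Rohan controls Ironvale.
Ironvale holds 95% of Lumen, so Rohan controls Lumen.
No other company's threshold is met.

Everline Properties LLC, Ironvale Media SA, Lumen Infrastructure NV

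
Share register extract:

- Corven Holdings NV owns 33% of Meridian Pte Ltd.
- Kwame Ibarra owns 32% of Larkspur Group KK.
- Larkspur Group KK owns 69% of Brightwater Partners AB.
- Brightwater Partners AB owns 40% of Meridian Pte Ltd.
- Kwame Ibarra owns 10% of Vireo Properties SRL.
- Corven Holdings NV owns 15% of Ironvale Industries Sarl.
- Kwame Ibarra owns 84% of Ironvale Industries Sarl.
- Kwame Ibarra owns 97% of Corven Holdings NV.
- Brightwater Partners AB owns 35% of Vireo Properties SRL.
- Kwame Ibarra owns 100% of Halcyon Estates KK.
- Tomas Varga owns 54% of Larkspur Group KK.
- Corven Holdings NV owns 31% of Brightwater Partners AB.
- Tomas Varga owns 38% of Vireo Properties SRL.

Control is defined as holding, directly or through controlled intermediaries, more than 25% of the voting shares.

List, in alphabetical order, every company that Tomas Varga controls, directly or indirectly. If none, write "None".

Brightwater Partners AB, Larkspur Group KK, Meridian Pte Ltd, Vireo Properties SRL

Tomas holds 54% of Larkspur, so Tomas controls Larkspur.
Larkspur holds 69% of Brightwater, so Tomas controls Brightwater.
Tomas and Brightwater together hold 38% + 35% = 73% of Vireo, so Tomas controls Vireo.
Brightwater holds 40% of Meridian, so Tomas controls Meridian.
No other company's threshold is met.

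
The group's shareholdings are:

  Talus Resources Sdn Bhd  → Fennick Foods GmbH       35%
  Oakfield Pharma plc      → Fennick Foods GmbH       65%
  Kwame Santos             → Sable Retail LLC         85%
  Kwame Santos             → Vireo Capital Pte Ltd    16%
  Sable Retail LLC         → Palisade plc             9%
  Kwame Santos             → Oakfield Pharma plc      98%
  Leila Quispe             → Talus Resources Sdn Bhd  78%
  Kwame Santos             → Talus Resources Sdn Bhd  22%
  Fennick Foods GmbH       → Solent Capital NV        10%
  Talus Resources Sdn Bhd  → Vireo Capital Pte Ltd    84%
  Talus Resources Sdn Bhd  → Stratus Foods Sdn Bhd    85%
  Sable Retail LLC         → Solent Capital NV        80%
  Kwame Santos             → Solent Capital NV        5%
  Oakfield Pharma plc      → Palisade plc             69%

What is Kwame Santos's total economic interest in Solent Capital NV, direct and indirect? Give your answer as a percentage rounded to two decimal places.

Kwame reaches Solent along 4 paths.
Via Oakfield → Fennick: 98% × 65% × 10% = 6.37%.
Via Talus → Fennick: 22% × 35% × 10% = 0.77%.
Direct stake: 5% = 5%.
Via Sable: 85% × 80% = 68%.
Total: 6.37% + 0.77% + 5% + 68% = 80.14%.

80.14%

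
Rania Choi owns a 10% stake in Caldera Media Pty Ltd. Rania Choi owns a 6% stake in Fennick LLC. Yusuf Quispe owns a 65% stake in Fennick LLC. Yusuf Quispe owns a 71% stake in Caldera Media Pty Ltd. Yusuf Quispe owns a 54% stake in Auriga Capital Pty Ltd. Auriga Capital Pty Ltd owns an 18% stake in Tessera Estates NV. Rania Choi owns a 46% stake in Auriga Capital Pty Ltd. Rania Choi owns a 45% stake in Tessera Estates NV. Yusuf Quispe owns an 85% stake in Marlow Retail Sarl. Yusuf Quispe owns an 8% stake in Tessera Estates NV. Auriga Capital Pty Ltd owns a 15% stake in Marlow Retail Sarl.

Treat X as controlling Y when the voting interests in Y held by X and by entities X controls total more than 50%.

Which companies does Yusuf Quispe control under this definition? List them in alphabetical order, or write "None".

Auriga Capital Pty Ltd, Caldera Media Pty Ltd, Fennick LLC, Marlow Retail Sarl

Yusuf holds 71% of Caldera, so Yusuf controls Caldera.
Yusuf holds 54% of Auriga, so Yusuf controls Auriga.
Yusuf holds 65% of Fennick, so Yusuf controls Fennick.
Auriga and Yusuf together hold 15% + 85% = 100% of Marlow, so Yusuf controls Marlow.
No other company's threshold is met.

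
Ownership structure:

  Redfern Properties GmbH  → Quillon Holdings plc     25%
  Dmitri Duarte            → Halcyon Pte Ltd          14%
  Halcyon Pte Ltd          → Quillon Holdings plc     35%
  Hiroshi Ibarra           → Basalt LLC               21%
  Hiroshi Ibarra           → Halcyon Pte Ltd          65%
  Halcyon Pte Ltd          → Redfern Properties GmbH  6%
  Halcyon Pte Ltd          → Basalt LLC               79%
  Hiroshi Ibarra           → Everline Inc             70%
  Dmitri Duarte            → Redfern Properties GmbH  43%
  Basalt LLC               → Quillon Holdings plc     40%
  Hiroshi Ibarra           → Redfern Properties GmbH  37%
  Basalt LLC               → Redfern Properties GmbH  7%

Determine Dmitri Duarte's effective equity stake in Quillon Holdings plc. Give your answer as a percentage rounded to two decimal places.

Dmitri reaches Quillon along 5 paths.
Via Halcyon: 14% × 35% = 4.9%.
Via Halcyon → Redfern: 14% × 6% × 25% = 0.21%.
Via Redfern: 43% × 25% = 10.75%.
Via Halcyon → Basalt → Redfern: 14% × 79% × 7% × 25% = 0.19355%.
Via Halcyon → Basalt: 14% × 79% × 40% = 4.424%.
Total: 4.9% + 0.21% + 10.75% + 0.19355% + 4.424% = 20.47755%.
Rounded: 20.48%.

20.48%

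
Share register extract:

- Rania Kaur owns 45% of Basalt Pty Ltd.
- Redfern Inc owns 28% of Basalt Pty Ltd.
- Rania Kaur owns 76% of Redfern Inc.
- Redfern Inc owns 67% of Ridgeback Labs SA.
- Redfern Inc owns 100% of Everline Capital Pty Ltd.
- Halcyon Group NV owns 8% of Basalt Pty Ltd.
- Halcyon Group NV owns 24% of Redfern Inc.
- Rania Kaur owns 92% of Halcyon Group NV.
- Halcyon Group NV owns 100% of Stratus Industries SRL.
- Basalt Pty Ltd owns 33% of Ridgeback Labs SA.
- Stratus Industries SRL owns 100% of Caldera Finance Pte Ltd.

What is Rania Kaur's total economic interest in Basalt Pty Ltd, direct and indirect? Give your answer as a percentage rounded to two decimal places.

Rania reaches Basalt along 4 paths.
Via Halcyon: 92% × 8% = 7.36%.
Via Redfern: 76% × 28% = 21.28%.
Via Halcyon → Redfern: 92% × 24% × 28% = 6.1824%.
Direct stake: 45% = 45%.
Total: 7.36% + 21.28% + 6.1824% + 45% = 79.8224%.
Rounded: 79.82%.

79.82%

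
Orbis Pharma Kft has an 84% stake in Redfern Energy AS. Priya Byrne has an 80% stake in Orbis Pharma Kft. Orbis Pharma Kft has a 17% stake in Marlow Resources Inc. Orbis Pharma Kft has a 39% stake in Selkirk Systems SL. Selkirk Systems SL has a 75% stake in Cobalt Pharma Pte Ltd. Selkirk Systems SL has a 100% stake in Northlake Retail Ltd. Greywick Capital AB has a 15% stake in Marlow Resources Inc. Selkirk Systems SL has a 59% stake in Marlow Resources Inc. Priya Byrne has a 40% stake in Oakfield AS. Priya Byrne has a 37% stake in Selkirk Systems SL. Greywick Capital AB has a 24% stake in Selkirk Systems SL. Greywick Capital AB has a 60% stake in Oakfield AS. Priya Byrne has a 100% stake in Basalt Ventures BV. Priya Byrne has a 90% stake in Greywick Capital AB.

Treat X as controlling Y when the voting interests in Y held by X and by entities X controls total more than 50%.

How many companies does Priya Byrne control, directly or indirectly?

Priya holds 90% of Greywick, so Priya controls Greywick.
Priya holds 80% of Orbis, so Priya controls Orbis.
Priya holds 100% of Basalt, so Priya controls Basalt.
Greywick and Priya and Orbis together hold 24% + 37% + 39% = 100% of Selkirk, so Priya controls Selkirk.
Selkirk holds 75% of Cobalt, so Priya controls Cobalt.
Greywick and Orbis and Selkirk together hold 15% + 17% + 59% = 91% of Marlow, so Priya controls Marlow.
Greywick and Priya together hold 60% + 40% = 100% of Oakfield, so Priya controls Oakfield.
Selkirk holds 100% of Northlake, so Priya controls Northlake.
Orbis holds 84% of Redfern, so Priya controls Redfern.
Priya controls 9 companies.

9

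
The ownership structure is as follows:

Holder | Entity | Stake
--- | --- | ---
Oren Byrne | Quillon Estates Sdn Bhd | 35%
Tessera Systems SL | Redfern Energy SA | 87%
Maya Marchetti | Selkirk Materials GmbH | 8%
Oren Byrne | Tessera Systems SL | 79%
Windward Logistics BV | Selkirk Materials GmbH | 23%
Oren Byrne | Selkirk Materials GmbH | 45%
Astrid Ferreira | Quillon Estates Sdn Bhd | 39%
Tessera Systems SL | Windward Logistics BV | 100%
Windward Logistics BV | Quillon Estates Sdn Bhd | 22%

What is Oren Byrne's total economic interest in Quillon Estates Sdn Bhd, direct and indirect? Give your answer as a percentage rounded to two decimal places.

Oren reaches Quillon along 2 paths.
Direct stake: 35% = 35%.
Via Tessera → Windward: 79% × 100% × 22% = 17.38%.
Total: 35% + 17.38% = 52.38%.

52.38%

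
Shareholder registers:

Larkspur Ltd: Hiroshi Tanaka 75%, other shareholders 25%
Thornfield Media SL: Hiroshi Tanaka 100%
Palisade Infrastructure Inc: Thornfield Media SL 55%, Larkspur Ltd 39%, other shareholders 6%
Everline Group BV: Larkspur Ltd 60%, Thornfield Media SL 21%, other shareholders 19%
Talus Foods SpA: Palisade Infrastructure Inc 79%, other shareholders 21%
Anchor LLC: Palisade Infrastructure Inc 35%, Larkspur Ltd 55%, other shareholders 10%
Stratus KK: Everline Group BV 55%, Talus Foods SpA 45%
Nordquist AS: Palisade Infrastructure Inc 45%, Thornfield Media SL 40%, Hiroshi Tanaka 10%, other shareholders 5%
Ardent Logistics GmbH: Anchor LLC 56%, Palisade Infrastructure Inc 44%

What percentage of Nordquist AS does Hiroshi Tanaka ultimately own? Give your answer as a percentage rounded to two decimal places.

87.91%

Hiroshi reaches Nordquist along 4 paths.
Via Thornfield → Palisade: 100% × 55% × 45% = 24.75%.
Via Larkspur → Palisade: 75% × 39% × 45% = 13.1625%.
Via Thornfield: 100% × 40% = 40%.
Direct stake: 10% = 10%.
Total: 24.75% + 13.1625% + 40% + 10% = 87.9125%.
Rounded: 87.91%.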